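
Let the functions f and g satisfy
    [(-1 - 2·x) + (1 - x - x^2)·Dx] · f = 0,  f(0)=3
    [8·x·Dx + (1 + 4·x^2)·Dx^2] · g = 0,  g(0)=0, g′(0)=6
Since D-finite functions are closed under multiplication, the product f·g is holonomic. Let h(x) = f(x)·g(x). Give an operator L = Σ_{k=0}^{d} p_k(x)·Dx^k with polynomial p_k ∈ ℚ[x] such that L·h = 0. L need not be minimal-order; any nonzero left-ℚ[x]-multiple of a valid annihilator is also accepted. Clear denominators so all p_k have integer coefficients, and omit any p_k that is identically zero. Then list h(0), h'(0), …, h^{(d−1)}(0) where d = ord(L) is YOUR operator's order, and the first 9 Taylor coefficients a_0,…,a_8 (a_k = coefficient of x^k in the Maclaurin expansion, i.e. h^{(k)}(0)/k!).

L = (2 + 8·x + 24·x^2) + (2 - 4·x + 16·x^2 + 24·x^3)·Dx + (-1 + x - 3·x^2 + 4·x^3 + 4·x^4)·Dx^2  (order 2).
h: a_k = 0, 18, 18, 12, 30, 498/5, 648/5, 2262/35, 6798/35, …
ICs: h(0) = 0, h′(0) = 18.

f: a_k = 3, 3, 6, 9, 15, 24, 39, 63, 102, …
g: a_k = 0, 6, 0, -8, 0, 96/5, 0, -384/7, 0, …
L₀ := L_f ⊗_s L_g (sym. prod.), ord ≤ 2.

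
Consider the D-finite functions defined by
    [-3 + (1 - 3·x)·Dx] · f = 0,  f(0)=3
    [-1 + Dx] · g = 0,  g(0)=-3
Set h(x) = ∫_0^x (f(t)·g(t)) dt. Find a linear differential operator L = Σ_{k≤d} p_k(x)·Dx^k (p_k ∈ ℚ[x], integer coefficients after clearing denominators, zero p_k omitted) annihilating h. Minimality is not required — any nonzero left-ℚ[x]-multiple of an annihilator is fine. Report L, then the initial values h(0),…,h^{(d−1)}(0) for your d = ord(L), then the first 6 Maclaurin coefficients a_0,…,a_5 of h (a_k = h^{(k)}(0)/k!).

L = (4 - 3·x)·Dx + (-1 + 3·x)·Dx^2  (order 2).
h: a_k = 0, -9, -18, -75/2, -339/4, -8139/40, …
ICs: h(0) = 0, h′(0) = -9.

f: a_k = 3, 9, 27, 81, 243, 729, …
g: a_k = -3, -3, -3/2, -1/2, -1/8, -1/40, …
Product ⇒ symmetric product L₀, ord ≤ 1.
h=∫h₀ ⇒ L = L₀·Dx.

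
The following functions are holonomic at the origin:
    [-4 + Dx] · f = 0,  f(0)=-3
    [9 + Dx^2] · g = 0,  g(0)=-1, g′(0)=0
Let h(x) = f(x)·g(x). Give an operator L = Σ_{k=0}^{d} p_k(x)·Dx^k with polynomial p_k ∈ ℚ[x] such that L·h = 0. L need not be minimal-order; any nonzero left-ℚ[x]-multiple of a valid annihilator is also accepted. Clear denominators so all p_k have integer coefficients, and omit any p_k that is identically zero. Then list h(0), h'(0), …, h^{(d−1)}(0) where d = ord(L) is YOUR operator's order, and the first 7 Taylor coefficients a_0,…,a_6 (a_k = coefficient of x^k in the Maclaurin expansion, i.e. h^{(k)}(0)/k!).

L = 25 - 8·Dx + Dx^2  (order 2).
h: a_k = 3, 12, 21/2, -22, -527/8, -779/10, -11753/240, …
ICs: h(0) = 3, h′(0) = 12.

f: a_k = -3, -12, -24, -32, -32, -128/5, -256/15, …
g: a_k = -1, 0, 9/2, 0, -27/8, 0, 81/80, …
Sym-product of L_f,L_g gives L₀ (≤ ord 2).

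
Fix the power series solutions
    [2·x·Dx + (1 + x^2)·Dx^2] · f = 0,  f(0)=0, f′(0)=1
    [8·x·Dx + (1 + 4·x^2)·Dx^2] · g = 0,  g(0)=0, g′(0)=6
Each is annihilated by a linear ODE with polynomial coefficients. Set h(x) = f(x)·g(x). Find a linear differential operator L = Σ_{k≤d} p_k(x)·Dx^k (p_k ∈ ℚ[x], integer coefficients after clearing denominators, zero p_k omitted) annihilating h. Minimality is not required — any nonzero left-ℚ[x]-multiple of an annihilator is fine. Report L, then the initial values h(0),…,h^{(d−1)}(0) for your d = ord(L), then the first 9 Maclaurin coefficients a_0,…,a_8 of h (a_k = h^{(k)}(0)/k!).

f: a_k = 0, 1, 0, -1/3, 0, 1/5, 0, -1/7, 0, …
g: a_k = 0, 6, 0, -8, 0, 96/5, 0, -384/7, 0, …
L₀ := L_f ⊗_s L_g (sym. prod.), ord ≤ 4.
L = (-96·x - 800·x^3 - 1024·x^5 + 640·x^7 + 1536·x^9)·Dx + (-20 - 412·x^2 - 1440·x^4 - 896·x^6 + 2240·x^8 + 2304·x^10)·Dx^2 + (-40·x - 280·x^3 - 480·x^5 + 272·x^7 + 1280·x^9 + 768·x^11)·Dx^3 + (-1 - 10·x^2 - 29·x^4 + 116·x^8 + 160·x^10 + 64·x^12)·Dx^4  (order 4).
h: a_k = 0, 0, 6, 0, -10, 0, 346/15, 0, -446/7, …
ICs: h(0) = 0, h′(0) = 0, h′′(0) = 12, h′′′(0) = 0.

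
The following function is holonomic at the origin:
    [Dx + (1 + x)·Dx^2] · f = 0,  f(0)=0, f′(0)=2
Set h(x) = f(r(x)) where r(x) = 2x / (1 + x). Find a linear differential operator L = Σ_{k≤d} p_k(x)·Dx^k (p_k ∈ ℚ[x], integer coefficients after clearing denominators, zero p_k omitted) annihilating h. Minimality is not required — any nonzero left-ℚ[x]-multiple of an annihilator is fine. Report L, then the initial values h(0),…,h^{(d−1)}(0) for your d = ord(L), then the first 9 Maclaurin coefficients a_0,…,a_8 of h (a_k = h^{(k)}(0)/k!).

L = (4 + 6·x)·Dx + (1 + 4·x + 3·x^2)·Dx^2  (order 2).
h: a_k = 0, 4, -8, 52/3, -40, 484/5, -728/3, 4372/7, -1640, …
ICs: h(0) = 0, h′(0) = 4.

f: a_k = 0, 2, -1, 2/3, -1/2, 2/5, -1/3, 2/7, -1/4, …
L₀ from L_f via x↦r, Dx↦r'^{-1}Dx.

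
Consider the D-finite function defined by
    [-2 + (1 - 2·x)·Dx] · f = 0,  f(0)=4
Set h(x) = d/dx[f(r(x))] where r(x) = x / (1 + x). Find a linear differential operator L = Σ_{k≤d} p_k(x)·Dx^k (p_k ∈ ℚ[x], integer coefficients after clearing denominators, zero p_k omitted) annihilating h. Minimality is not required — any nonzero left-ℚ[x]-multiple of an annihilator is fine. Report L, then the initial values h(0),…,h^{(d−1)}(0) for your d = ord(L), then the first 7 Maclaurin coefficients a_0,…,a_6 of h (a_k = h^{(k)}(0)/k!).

f: a_k = 4, 8, 16, 32, 64, 128, 256, …
h₀=f(r): pull back L_f along r ⇒ L₀.
h₀' ⇒ L via d/dx closure of L₀.
L = 2 + (-1 + x)·Dx  (order 1).
h: a_k = 8, 16, 24, 32, 40, 48, 56, …
ICs: h(0) = 8.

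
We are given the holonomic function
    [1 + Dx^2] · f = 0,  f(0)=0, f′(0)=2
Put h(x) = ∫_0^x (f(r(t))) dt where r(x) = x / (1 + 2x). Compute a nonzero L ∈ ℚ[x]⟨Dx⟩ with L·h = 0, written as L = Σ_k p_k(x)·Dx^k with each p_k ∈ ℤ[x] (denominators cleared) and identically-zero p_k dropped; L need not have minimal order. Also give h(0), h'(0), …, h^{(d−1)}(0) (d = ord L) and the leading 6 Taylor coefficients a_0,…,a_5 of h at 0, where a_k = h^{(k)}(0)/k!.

L = Dx + (4 + 24·x + 48·x^2 + 32·x^3)·Dx^2 + (1 + 8·x + 24·x^2 + 32·x^3 + 16·x^4)·Dx^3  (order 3).
h: a_k = 0, 0, 1, -4/3, 23/12, -14/5, …
ICs: h(0) = 0, h′(0) = 0, h′′(0) = 2.

f: a_k = 0, 2, 0, -1/3, 0, 1/60, …
Substitute x→r, Dx→(1/r')Dx; clear ⇒ L₀.
h=∫h₀ ⇒ L = L₀·Dx.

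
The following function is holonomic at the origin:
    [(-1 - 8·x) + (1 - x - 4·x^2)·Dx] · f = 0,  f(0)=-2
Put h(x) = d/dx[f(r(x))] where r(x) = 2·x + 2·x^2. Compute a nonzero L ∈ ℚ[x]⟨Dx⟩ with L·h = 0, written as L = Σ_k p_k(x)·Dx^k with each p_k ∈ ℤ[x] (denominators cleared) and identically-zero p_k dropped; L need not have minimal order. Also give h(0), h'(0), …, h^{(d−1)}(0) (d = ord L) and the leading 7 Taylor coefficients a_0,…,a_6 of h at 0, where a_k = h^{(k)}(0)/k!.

L = (22 + 204·x + 1260·x^2 + 4672·x^3 + 8736·x^4 + 7680·x^5 + 2560·x^6) + (-1 - 16·x + 6·x^2 + 420·x^3 + 1520·x^4 + 2400·x^5 + 1792·x^6 + 512·x^7)·Dx  (order 1).
h: a_k = -4, -88, -672, -5600, -41520, -298080, -2080512, …
ICs: h(0) = -4.

f: a_k = -2, -2, -10, -18, -58, -130, -362, …
Substitute x→r, Dx→(1/r')Dx; clear ⇒ L₀.
h=h₀': d/dx-closure on L₀ ⇒ L.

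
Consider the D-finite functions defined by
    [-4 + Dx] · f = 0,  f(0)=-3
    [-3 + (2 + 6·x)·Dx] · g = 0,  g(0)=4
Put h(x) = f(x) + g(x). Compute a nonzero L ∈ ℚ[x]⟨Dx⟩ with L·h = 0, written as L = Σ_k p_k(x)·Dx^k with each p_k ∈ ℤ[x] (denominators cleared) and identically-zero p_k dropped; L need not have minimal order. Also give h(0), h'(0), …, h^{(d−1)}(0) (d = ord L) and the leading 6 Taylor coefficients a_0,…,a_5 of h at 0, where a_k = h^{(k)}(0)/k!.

L = (132 + 288·x) + (-73 - 384·x - 576·x^2)·Dx + (10 + 78·x + 144·x^2)·Dx^2  (order 2).
h: a_k = 1, -6, -57/2, -101/4, -1429/32, 313/320, …
ICs: h(0) = 1, h′(0) = -6.

f: a_k = -3, -12, -24, -32, -32, -128/5, …
g: a_k = 4, 6, -9/2, 27/4, -405/32, 1701/64, …
Weyl lclm of L_f,L_g ⇒ L₀ (ord ≤ 2).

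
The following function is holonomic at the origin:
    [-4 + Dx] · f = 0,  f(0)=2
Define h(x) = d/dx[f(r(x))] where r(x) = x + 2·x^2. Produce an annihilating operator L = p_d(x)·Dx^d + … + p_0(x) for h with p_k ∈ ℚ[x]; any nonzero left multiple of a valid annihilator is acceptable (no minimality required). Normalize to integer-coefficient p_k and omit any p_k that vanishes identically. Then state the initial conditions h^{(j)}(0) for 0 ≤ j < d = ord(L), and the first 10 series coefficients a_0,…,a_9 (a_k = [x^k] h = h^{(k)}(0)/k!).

L = (8 + 32·x + 64·x^2) + (-1 - 4·x)·Dx  (order 1).
h: a_k = 8, 64, 256, 2560/3, 6656/3, 77824/15, 475136/45, 6258688/315, 2146304/63, 155582464/2835, …
ICs: h(0) = 8.

f: a_k = 2, 8, 16, 64/3, 64/3, 256/15, 512/45, 2048/315, 1024/315, 4096/2835, …
Change of var in L_f (x↦r) gives L₀.
Derive L from L₀ (diff closure).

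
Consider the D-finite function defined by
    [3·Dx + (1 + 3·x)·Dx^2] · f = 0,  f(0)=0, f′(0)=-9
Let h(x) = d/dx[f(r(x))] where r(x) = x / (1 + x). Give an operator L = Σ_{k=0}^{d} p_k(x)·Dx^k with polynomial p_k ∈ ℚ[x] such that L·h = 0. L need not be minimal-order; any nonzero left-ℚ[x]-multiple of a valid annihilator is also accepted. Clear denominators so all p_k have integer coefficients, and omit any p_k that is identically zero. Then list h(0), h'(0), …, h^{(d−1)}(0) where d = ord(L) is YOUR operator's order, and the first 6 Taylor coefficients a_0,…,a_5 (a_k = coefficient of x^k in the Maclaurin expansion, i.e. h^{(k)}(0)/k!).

L = (5 + 8·x) + (1 + 5·x + 4·x^2)·Dx  (order 1).
h: a_k = -9, 45, -189, 765, -3069, 12285, …
ICs: h(0) = -9.

f: a_k = 0, -9, 27/2, -27, 243/4, -729/5, …
Substitute x→r, Dx→(1/r')Dx; clear ⇒ L₀.
h=h₀': d/dx-closure on L₀ ⇒ L.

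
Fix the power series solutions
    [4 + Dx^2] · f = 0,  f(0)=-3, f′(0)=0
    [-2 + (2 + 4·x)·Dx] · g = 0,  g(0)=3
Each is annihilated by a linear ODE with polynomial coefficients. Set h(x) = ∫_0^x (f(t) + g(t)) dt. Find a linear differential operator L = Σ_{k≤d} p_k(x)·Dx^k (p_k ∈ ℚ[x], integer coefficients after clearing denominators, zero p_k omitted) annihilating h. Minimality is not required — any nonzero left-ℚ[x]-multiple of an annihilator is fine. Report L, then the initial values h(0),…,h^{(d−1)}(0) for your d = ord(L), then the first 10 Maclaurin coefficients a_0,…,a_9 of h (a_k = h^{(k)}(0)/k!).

f: a_k = -3, 0, 6, 0, -2, 0, 4/15, 0, -2/105, 0, …
g: a_k = 3, 3, -3/2, 3/2, -15/8, 21/8, -63/16, 99/16, -1287/128, 2145/128, …
h₀=f+g: left-lcm gives L₀, ord ≤ 3.
h=∫h₀ ⇒ L = L₀·Dx.
L = (-28 - 64·x - 64·x^2)·Dx + (12 + 88·x + 192·x^2 + 128·x^3)·Dx^2 + (-7 - 16·x - 16·x^2)·Dx^3 + (3 + 22·x + 48·x^2 + 32·x^3)·Dx^4  (order 4).
h: a_k = 0, 0, 3/2, 3/2, 3/8, -31/40, 7/16, -881/1680, 99/128, -135391/120960, …
ICs: h(0) = 0, h′(0) = 0, h′′(0) = 3, h′′′(0) = 9.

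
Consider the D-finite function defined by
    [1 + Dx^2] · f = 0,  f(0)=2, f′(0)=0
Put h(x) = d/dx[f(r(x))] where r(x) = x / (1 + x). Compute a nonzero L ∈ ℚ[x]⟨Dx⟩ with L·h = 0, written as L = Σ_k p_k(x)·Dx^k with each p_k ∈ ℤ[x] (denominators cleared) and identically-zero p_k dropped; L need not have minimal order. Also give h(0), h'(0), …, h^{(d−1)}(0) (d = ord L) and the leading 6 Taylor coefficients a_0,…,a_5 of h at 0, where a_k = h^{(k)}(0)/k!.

f: a_k = 2, 0, -1, 0, 1/12, 0, …
f∘r: x↦r, Dx↦Dx/r' in L_f ⇒ L₀.
h₀' ⇒ L via d/dx closure of L₀.
L = (7 + 12·x + 6·x^2) + (6 + 18·x + 18·x^2 + 6·x^3)·Dx + (1 + 4·x + 6·x^2 + 4·x^3 + x^4)·Dx^2  (order 2).
h: a_k = 0, -2, 6, -35/3, 55/3, -1501/60, …
ICs: h(0) = 0, h′(0) = -2.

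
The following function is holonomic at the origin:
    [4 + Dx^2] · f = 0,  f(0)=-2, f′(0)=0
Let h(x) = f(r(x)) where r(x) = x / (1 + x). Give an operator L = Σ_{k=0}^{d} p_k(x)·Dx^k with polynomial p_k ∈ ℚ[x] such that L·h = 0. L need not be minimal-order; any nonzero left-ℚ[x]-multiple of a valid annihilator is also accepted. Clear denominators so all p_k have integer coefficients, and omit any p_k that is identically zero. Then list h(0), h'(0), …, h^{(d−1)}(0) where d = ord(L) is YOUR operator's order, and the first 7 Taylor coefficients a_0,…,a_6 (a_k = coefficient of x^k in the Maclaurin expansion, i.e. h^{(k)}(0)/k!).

L = 4 + (2 + 6·x + 6·x^2 + 2·x^3)·Dx + (1 + 4·x + 6·x^2 + 4·x^3 + x^4)·Dx^2  (order 2).
h: a_k = -2, 0, 4, -8, 32/3, -32/3, 308/45, …
ICs: h(0) = -2, h′(0) = 0.

f: a_k = -2, 0, 4, 0, -4/3, 0, 8/45, …
h₀=f(r): pull back L_f along r ⇒ L₀.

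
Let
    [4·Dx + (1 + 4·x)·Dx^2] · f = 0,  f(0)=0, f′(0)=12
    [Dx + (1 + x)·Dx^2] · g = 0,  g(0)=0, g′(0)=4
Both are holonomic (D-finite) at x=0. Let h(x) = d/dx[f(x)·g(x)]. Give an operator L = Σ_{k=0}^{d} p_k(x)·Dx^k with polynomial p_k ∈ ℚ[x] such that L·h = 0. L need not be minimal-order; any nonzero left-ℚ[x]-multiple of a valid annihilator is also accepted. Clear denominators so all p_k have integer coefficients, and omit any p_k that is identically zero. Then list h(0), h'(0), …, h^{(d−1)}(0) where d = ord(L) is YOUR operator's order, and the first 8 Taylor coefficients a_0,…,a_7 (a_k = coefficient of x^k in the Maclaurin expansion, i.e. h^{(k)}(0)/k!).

f: a_k = 0, 12, -24, 64, -192, 3072/5, -2048, 49152/7, …
g: a_k = 0, 4, -2, 4/3, -1, 4/5, -2/3, 4/7, …
h₀=f·g: eliminate ⇒ L₀, order ≤ 2·2.
Derive L from L₀ (diff closure).
L = (136 + 320·x + 256·x^2) + (290 + 1464·x + 2400·x^2 + 1280·x^3)·Dx + (92 + 740·x + 1992·x^2 + 2240·x^3 + 896·x^4)·Dx^2 + (5 + 58·x + 245·x^2 + 464·x^3 + 400·x^4 + 128·x^5)·Dx^3  (order 3).
h: a_k = 0, 96, -360, 1280, -4700, 88816/5, -68376, 9315072/35, …
ICs: h(0) = 0, h′(0) = 96, h′′(0) = -720.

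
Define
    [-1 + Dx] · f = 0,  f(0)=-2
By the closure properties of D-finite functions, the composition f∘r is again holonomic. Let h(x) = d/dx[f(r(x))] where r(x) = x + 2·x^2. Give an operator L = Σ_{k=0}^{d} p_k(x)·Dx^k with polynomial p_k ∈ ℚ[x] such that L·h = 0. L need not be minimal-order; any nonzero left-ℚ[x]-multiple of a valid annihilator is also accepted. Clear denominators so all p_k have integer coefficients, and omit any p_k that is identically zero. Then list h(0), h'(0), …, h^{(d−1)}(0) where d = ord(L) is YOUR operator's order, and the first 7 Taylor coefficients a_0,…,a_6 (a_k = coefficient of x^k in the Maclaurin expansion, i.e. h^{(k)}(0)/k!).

f: a_k = -2, -2, -1, -1/3, -1/12, -1/60, -1/360, …
Substitute x→r, Dx→(1/r')Dx; clear ⇒ L₀.
h₀' ⇒ L via d/dx closure of L₀.
L = (5 + 8·x + 16·x^2) + (-1 - 4·x)·Dx  (order 1).
h: a_k = -2, -10, -13, -73/3, -281/12, -1741/60, -1697/72, …
ICs: h(0) = -2.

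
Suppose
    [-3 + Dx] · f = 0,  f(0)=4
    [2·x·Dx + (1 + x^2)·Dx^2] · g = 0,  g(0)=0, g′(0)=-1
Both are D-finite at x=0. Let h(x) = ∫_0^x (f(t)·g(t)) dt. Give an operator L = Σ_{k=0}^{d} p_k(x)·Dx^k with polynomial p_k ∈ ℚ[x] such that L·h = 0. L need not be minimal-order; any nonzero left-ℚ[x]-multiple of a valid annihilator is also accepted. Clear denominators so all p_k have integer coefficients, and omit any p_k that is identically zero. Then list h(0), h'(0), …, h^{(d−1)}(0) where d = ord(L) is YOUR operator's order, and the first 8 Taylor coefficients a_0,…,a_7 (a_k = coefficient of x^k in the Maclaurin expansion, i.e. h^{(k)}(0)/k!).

f: a_k = 4, 12, 18, 18, 27/2, 81/10, 81/20, 243/140, …
g: a_k = 0, -1, 0, 1/3, 0, -1/5, 0, 1/7, …
f·g: L₀ = L_f ⊗_s L_g, ord ≤ 1·2.
∫: right-multiply L₀ by Dx.
L = (9 - 6·x + 9·x^2)·Dx + (-6 + 2·x - 6·x^2)·Dx^2 + (1 + x^2)·Dx^3  (order 3).
h: a_k = 0, 0, -2, -4, -25/6, -14/5, -83/60, -9/14, …
ICs: h(0) = 0, h′(0) = 0, h′′(0) = -4.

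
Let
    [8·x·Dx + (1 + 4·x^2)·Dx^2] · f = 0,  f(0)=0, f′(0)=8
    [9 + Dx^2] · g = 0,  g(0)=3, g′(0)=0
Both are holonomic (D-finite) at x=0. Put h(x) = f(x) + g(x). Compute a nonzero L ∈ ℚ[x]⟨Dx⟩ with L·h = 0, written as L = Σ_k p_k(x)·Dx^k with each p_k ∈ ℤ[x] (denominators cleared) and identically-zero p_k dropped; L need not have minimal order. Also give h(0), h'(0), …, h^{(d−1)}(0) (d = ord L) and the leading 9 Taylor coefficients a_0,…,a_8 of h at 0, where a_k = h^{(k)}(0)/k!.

L = (-2808·x + 19008·x^3 + 10368·x^5)·Dx + (9 + 1548·x^2 + 7344·x^4 + 5184·x^6)·Dx^2 + (-312·x + 2112·x^3 + 1152·x^5)·Dx^3 + (1 + 172·x^2 + 816·x^4 + 576·x^6)·Dx^4  (order 4).
h: a_k = 3, 8, -27/2, -32/3, 81/8, 128/5, -243/80, -512/7, 2187/4480, …
ICs: h(0) = 3, h′(0) = 8, h′′(0) = -27, h′′′(0) = -64.

f: a_k = 0, 8, 0, -32/3, 0, 128/5, 0, -512/7, 0, …
g: a_k = 3, 0, -27/2, 0, 81/8, 0, -243/80, 0, 2187/4480, …
Sum ⇒ L₀ = lclm(L_f,L_g) in ℚ(x)⟨Dx⟩.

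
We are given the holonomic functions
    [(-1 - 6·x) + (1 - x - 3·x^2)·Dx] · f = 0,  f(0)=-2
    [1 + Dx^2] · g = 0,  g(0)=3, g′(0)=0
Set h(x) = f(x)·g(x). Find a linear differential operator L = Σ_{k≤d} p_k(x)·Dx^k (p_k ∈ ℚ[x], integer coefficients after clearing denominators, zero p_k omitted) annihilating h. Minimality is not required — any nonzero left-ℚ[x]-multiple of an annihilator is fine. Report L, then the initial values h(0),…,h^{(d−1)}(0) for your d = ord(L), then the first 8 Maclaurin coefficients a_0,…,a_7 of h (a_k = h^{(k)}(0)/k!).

f: a_k = -2, -2, -8, -14, -38, -80, -194, -434, …
g: a_k = 3, 0, -3/2, 0, 1/8, 0, -1/240, 0, …
Sym-product of L_f,L_g gives L₀ (≤ ord 2).
L = (5 + x + 3·x^2) + (2 + 12·x)·Dx + (-1 + x + 3·x^2)·Dx^2  (order 2).
h: a_k = -6, -6, -21, -39, -409/4, -877/4, -63119/120, -142049/120, …
ICs: h(0) = -6, h′(0) = -6.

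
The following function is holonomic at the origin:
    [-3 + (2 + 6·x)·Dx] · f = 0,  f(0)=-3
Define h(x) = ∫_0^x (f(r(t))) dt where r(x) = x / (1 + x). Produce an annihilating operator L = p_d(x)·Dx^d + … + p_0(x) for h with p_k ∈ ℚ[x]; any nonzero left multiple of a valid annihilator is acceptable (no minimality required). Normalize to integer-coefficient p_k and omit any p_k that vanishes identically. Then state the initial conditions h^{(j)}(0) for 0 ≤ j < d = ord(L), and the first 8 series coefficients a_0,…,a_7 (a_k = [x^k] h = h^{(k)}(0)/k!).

f: a_k = -3, -9/2, 27/8, -81/16, 1215/128, -5103/256, 45927/1024, -216513/2048, …
f∘r: x↦r, Dx↦Dx/r' in L_f ⇒ L₀.
Integrate: L := L₀·Dx.
L = -3·Dx + (2 + 10·x + 8·x^2)·Dx^2  (order 2).
h: a_k = 0, -3, -9/4, 21/8, -261/64, 5031/640, -9069/512, 318915/7168, …
ICs: h(0) = 0, h′(0) = -3.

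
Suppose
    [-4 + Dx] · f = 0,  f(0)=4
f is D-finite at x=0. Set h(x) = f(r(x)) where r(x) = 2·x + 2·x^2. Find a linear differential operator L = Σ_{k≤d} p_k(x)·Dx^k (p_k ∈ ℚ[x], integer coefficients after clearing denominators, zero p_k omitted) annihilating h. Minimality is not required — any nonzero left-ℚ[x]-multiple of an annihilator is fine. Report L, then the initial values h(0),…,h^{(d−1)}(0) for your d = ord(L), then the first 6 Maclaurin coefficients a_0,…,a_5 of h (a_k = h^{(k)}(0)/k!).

L = (-8 - 16·x) + Dx  (order 1).
h: a_k = 4, 32, 160, 1792/3, 5504/3, 72704/15, …
ICs: h(0) = 4.

f: a_k = 4, 16, 32, 128/3, 128/3, 512/15, …
f∘r: x↦r, Dx↦Dx/r' in L_f ⇒ L₀.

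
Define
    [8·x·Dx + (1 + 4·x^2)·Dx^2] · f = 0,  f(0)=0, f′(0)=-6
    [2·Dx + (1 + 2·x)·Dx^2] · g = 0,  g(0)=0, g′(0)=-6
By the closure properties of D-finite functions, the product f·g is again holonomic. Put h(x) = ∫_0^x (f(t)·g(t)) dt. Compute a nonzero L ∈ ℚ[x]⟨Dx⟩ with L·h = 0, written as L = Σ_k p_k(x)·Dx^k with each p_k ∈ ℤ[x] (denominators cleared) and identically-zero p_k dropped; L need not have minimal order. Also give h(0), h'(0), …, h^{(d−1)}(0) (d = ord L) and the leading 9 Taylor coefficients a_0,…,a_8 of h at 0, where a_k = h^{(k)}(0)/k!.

f: a_k = 0, -6, 0, 8, 0, -96/5, 0, 384/7, 0, …
g: a_k = 0, -6, 6, -8, 12, -96/5, 32, -384/7, 96, …
f·g: L₀ = L_f ⊗_s L_g, ord ≤ 2·2.
Integrate: L := L₀·Dx.
L = (192 + 704·x + 2560·x^2 + 9984·x^3 + 15360·x^4 + 13312·x^5 + 4096·x^7)·Dx^2 + (72 + 992·x + 4928·x^2 + 15488·x^3 + 34816·x^4 + 47616·x^5 + 35840·x^6 + 6144·x^7 + 14336·x^8)·Dx^3 + (24 + 256·x + 1536·x^2 + 4992·x^3 + 11520·x^4 + 19968·x^5 + 24576·x^6 + 18432·x^7 + 6144·x^8 + 8192·x^9)·Dx^4 + (5 + 36·x + 148·x^2 + 448·x^3 + 1056·x^4 + 1920·x^5 + 2688·x^6 + 3072·x^7 + 2304·x^8 + 1024·x^9 + 1024·x^10)·Dx^5  (order 5).
h: a_k = 0, 0, 0, 12, -9, 0, -4, 832/35, -132/5, …
ICs: h(0) = 0, h′(0) = 0, h′′(0) = 0, h′′′(0) = 72, h′′′′(0) = -216.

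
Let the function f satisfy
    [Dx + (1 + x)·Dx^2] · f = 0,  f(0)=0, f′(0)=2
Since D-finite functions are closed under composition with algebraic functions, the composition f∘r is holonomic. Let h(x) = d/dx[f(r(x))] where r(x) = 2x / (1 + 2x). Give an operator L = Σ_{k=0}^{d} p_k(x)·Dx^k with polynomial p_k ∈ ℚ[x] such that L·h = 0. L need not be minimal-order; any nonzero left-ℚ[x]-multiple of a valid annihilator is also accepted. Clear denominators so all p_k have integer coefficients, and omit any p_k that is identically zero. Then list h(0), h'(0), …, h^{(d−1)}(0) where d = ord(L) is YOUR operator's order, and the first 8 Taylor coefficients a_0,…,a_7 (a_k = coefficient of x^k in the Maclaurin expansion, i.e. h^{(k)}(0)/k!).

L = (6 + 16·x) + (1 + 6·x + 8·x^2)·Dx  (order 1).
h: a_k = 4, -24, 112, -480, 1984, -8064, 32512, -130560, …
ICs: h(0) = 4.

f: a_k = 0, 2, -1, 2/3, -1/2, 2/5, -1/3, 2/7, …
h₀=f(r): pull back L_f along r ⇒ L₀.
h=h₀': d/dx-closure on L₀ ⇒ L.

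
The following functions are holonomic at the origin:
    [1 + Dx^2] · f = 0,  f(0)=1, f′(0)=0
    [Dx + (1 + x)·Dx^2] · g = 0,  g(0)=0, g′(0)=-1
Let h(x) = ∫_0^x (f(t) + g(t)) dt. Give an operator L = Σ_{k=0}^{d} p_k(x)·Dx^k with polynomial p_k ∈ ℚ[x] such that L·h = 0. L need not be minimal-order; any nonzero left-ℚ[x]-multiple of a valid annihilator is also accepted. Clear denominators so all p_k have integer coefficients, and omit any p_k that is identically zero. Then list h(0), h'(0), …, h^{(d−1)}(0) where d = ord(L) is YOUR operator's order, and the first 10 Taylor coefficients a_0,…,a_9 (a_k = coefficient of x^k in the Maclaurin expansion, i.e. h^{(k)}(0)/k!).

f: a_k = 1, 0, -1/2, 0, 1/24, 0, -1/720, 0, 1/40320, 0, …
g: a_k = 0, -1, 1/2, -1/3, 1/4, -1/5, 1/6, -1/7, 1/8, -1/9, …
Sum ⇒ L₀ = lclm(L_f,L_g) in ℚ(x)⟨Dx⟩.
h=∫h₀ ⇒ L = L₀·Dx.
L = (7 + 2·x + x^2)·Dx^2 + (3 + 5·x + 3·x^2 + x^3)·Dx^3 + (7 + 2·x + x^2)·Dx^4 + (3 + 5·x + 3·x^2 + x^3)·Dx^5  (order 5).
h: a_k = 0, 1, -1/2, 0, -1/12, 7/120, -1/30, 17/720, -1/56, 5041/362880, …
ICs: h(0) = 0, h′(0) = 1, h′′(0) = -1, h′′′(0) = 0, h′′′′(0) = -2.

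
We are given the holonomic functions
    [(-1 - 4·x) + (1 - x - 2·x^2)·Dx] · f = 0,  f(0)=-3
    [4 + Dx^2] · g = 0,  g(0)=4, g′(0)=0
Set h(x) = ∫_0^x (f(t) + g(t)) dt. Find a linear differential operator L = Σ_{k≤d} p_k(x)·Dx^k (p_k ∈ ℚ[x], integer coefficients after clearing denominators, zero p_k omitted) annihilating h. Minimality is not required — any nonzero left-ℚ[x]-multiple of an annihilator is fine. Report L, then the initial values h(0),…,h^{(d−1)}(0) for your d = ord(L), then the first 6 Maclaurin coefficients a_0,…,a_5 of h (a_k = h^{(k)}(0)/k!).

f: a_k = -3, -3, -9, -15, -33, -63, …
g: a_k = 4, 0, -8, 0, 8/3, 0, …
f+g: L₀ = lclm(L_f,L_g), ord ≤ 1+2.
h=∫₀ˣh₀: take L = L₀·Dx.
L = (68 + 304·x + 200·x^2 + 320·x^3 + 160·x^4 + 128·x^5)·Dx + (-20 + 12·x + 24·x^2 + 8·x^3 + 48·x^4 + 96·x^5 + 64·x^6)·Dx^2 + (17 + 76·x + 50·x^2 + 80·x^3 + 40·x^4 + 32·x^5)·Dx^3 + (-5 + 3·x + 6·x^2 + 2·x^3 + 12·x^4 + 24·x^5 + 16·x^6)·Dx^4  (order 4).
h: a_k = 0, 1, -3/2, -17/3, -15/4, -91/15, …
ICs: h(0) = 0, h′(0) = 1, h′′(0) = -3, h′′′(0) = -34.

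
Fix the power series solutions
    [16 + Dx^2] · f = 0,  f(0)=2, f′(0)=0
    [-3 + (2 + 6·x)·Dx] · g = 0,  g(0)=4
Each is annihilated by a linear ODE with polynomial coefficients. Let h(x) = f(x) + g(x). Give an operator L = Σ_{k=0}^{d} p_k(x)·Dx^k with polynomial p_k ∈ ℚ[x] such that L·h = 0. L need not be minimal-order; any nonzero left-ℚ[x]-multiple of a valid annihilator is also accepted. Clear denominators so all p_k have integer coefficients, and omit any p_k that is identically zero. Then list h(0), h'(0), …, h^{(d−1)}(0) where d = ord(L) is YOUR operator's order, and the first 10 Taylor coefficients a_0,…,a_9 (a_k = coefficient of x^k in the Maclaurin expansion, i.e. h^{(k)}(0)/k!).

L = (-4368 - 18432·x - 27648·x^2) + (1760 + 17568·x + 55296·x^2 + 55296·x^3)·Dx + (-273 - 1152·x - 1728·x^2)·Dx^2 + (110 + 1098·x + 3456·x^2 + 3456·x^3)·Dx^3  (order 3).
h: a_k = 6, 6, -41/2, 27/4, 833/96, 1701/64, -819977/11520, 72171/512, -878232127/2580480, 14073345/16384, …
ICs: h(0) = 6, h′(0) = 6, h′′(0) = -41.

f: a_k = 2, 0, -16, 0, 64/3, 0, -512/45, 0, 1024/315, 0, …
g: a_k = 4, 6, -9/2, 27/4, -405/32, 1701/64, -15309/256, 72171/512, -2814669/8192, 14073345/16384, …
f+g: L₀ = lclm(L_f,L_g), ord ≤ 2+1.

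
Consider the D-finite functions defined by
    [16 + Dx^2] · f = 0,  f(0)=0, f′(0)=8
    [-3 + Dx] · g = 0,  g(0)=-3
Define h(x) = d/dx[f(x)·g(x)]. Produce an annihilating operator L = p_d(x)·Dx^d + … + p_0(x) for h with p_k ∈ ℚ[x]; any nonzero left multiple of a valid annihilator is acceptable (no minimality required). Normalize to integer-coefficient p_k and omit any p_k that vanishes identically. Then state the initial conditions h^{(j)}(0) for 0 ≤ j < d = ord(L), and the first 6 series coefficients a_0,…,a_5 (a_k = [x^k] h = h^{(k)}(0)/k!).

L = 25 - 6·Dx + Dx^2  (order 2).
h: a_k = -24, -144, -132, 336, 779, 2574/5, …
ICs: h(0) = -24, h′(0) = -144.

f: a_k = 0, 8, 0, -64/3, 0, 256/15, …
g: a_k = -3, -9, -27/2, -27/2, -81/8, -243/40, …
h₀=f·g: eliminate ⇒ L₀, order ≤ 2·1.
Differentiate: ansatz ord ≤ ord L₀ ⇒ L.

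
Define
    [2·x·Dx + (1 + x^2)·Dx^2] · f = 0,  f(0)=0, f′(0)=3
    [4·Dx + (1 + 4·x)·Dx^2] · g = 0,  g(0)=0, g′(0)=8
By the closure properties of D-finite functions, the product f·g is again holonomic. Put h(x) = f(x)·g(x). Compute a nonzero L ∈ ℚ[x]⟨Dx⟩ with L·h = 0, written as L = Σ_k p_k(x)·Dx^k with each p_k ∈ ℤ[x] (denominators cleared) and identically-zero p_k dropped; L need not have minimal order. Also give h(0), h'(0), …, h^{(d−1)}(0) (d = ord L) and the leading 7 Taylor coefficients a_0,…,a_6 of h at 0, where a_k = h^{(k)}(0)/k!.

f: a_k = 0, 3, 0, -1, 0, 3/5, 0, …
g: a_k = 0, 8, -16, 128/3, -128, 2048/5, -4096/3, …
h₀=f·g: eliminate ⇒ L₀, order ≤ 2·2.
L = (144 + 896·x + 560·x^2 + 2304·x^3 + 1920·x^4 + 3328·x^5 + 256·x^7)·Dx + (132 + 304·x + 2252·x^2 + 4144·x^3 + 8896·x^4 + 5952·x^5 + 8960·x^6 + 192·x^7 + 896·x^8)·Dx^2 + (72 + 376·x + 912·x^2 + 2808·x^3 + 3720·x^4 + 6288·x^5 + 3072·x^6 + 4368·x^7 + 192·x^8 + 512·x^9)·Dx^3 + (5 + 48·x + 178·x^2 + 416·x^3 + 729·x^4 + 720·x^5 + 1008·x^6 + 384·x^7 + 516·x^8 + 32·x^9 + 64·x^10)·Dx^4  (order 4).
h: a_k = 0, 0, 24, -48, 120, -368, 17864/15, …
ICs: h(0) = 0, h′(0) = 0, h′′(0) = 48, h′′′(0) = -288.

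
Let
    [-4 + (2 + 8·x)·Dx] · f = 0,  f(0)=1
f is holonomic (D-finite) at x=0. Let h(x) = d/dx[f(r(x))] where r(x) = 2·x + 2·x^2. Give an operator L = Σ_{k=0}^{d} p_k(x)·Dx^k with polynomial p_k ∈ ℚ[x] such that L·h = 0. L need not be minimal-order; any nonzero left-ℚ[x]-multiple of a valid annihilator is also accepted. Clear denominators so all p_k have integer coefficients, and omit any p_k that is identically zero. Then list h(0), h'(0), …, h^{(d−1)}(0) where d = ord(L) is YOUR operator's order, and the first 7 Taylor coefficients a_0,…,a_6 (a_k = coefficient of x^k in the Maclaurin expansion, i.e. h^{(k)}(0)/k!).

L = -2 + (-1 - 10·x - 24·x^2 - 16·x^3)·Dx  (order 1).
h: a_k = 4, -8, 48, -288, 1760, -10944, 68992, …
ICs: h(0) = 4.

f: a_k = 1, 2, -2, 4, -10, 28, -84, …
L₀ from L_f via x↦r, Dx↦r'^{-1}Dx.
h₀' ⇒ L via d/dx closure of L₀.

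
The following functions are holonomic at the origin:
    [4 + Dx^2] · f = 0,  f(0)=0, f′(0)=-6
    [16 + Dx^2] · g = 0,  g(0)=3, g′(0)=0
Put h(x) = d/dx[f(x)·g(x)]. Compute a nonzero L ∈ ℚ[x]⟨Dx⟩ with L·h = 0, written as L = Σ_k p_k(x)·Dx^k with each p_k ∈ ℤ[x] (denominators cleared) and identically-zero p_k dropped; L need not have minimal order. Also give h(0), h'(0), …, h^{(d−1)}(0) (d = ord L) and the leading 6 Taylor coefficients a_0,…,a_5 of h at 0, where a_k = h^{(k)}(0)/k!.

f: a_k = 0, -6, 0, 4, 0, -4/5, …
g: a_k = 3, 0, -24, 0, 32, 0, …
f·g: L₀ = L_f ⊗_s L_g, ord ≤ 2·2.
h=h₀': d/dx-closure on L₀ ⇒ L.
L = 144 + 40·Dx^2 + Dx^4  (order 4).
h: a_k = -18, 0, 468, 0, -1452, 0, …
ICs: h(0) = -18, h′(0) = 0, h′′(0) = 936, h′′′(0) = 0.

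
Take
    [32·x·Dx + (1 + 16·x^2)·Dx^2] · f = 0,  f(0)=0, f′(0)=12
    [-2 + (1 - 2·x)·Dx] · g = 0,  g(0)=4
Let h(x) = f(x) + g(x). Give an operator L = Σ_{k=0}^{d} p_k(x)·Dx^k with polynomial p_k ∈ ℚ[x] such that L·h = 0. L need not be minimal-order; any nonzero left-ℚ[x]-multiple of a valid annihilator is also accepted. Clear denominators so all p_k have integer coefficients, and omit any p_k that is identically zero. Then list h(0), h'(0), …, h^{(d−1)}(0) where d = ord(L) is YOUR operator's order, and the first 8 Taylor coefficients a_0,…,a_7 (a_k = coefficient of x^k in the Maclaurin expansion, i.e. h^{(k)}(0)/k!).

L = (32 - 256·x - 1536·x^2)·Dx + (-14 + 32·x + 160·x^2 - 1536·x^3)·Dx^2 + (1 + 6·x + 96·x^3 - 256·x^4)·Dx^3  (order 3).
h: a_k = 4, 20, 16, -32, 64, 3712/5, 256, -45568/7, …
ICs: h(0) = 4, h′(0) = 20, h′′(0) = 32.

f: a_k = 0, 12, 0, -64, 0, 3072/5, 0, -49152/7, …
g: a_k = 4, 8, 16, 32, 64, 128, 256, 512, …
Sum ⇒ L₀ = lclm(L_f,L_g) in ℚ(x)⟨Dx⟩.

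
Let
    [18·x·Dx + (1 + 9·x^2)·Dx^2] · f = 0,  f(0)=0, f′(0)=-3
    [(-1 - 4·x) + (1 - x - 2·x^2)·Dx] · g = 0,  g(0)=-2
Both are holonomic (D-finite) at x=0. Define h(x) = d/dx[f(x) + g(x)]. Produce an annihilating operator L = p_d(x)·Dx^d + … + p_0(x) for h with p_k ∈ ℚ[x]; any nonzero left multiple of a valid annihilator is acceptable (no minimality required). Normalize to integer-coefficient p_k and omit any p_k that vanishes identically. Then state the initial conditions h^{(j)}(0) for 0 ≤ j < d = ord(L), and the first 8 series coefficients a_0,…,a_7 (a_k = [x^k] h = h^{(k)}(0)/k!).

f: a_k = 0, -3, 0, 9, 0, -243/5, 0, 2187/7, …
g: a_k = -2, -2, -6, -10, -22, -42, -86, -170, …
Sum ⇒ L₀ = lclm(L_f,L_g) in ℚ(x)⟨Dx⟩.
Differentiate: ansatz ord ≤ ord L₀ ⇒ L.
L = (18 - 72·x - 918·x^2 - 1872·x^3 - 4608·x^4 - 1296·x^6) + (-8 - 30·x - 278·x^3 - 1788·x^4 - 3216·x^5 - 324·x^6 - 1296·x^7)·Dx + (1 + 4·x + 24·x^2 + 4·x^3 + 103·x^4 - 300·x^5 - 312·x^6 - 108·x^7 - 216·x^8)·Dx^2  (order 2).
h: a_k = -5, -12, -3, -88, -453, -516, 997, -2736, …
ICs: h(0) = -5, h′(0) = -12.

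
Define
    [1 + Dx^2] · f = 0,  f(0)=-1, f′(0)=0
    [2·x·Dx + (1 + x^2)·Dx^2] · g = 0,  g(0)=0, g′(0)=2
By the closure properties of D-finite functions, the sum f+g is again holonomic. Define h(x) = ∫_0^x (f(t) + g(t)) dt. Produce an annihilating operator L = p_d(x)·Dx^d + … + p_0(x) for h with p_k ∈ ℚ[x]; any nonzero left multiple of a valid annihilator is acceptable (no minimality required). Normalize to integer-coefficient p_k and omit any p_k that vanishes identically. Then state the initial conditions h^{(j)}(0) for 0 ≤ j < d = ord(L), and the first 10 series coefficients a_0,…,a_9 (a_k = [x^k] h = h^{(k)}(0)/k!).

f: a_k = -1, 0, 1/2, 0, -1/24, 0, 1/720, 0, -1/40320, 0, …
g: a_k = 0, 2, 0, -2/3, 0, 2/5, 0, -2/7, 0, 2/9, …
Sum ⇒ L₀ = lclm(L_f,L_g) in ℚ(x)⟨Dx⟩.
h=∫₀ˣh₀: take L = L₀·Dx.
L = (-22·x + 28·x^3 + 2·x^5)·Dx^2 + (-1 + 7·x^2 + 9·x^4 + x^6)·Dx^3 + (-22·x + 28·x^3 + 2·x^5)·Dx^4 + (-1 + 7·x^2 + 9·x^4 + x^6)·Dx^5  (order 5).
h: a_k = 0, -1, 1, 1/6, -1/6, -1/120, 1/15, 1/5040, -1/28, -1/362880, …
ICs: h(0) = 0, h′(0) = -1, h′′(0) = 2, h′′′(0) = 1, h′′′′(0) = -4.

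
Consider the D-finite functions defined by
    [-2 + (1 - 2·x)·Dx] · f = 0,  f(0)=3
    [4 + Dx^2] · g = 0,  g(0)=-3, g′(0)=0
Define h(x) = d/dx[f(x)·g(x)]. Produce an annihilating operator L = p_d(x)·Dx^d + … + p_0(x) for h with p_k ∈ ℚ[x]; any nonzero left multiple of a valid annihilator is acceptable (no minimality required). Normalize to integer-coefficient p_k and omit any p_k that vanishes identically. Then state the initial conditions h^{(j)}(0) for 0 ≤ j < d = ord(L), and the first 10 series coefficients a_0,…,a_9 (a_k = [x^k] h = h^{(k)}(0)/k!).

L = (-4 - 16·x + 16·x^2) + (-4 + 8·x)·Dx + (1 - 4·x + 4·x^2)·Dx^2  (order 2).
h: a_k = -18, -36, -108, -312, -780, -9336/5, -21784/5, -69712/7, -156852/7, -15685192/315, …
ICs: h(0) = -18, h′(0) = -36.

f: a_k = 3, 6, 12, 24, 48, 96, 192, 384, 768, 1536, …
g: a_k = -3, 0, 6, 0, -2, 0, 4/15, 0, -2/105, 0, …
h₀=f·g: eliminate ⇒ L₀, order ≤ 1·2.
Derive L from L₀ (diff closure).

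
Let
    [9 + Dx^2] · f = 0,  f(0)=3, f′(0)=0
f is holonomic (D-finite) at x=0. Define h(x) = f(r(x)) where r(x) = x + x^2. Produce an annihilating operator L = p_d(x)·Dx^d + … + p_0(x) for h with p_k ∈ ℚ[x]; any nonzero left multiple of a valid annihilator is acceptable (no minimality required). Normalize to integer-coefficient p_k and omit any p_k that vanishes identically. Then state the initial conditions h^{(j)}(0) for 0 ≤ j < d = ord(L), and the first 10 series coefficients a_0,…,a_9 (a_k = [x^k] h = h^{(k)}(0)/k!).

L = (9 + 54·x + 108·x^2 + 72·x^3) - 2·Dx + (1 + 2·x)·Dx^2  (order 2).
h: a_k = 3, 0, -27/2, -27, -27/8, 81/2, 4617/80, 891/40, -156573/4480, -31833/560, …
ICs: h(0) = 3, h′(0) = 0.

f: a_k = 3, 0, -27/2, 0, 81/8, 0, -243/80, 0, 2187/4480, 0, …
L₀ from L_f via x↦r, Dx↦r'^{-1}Dx.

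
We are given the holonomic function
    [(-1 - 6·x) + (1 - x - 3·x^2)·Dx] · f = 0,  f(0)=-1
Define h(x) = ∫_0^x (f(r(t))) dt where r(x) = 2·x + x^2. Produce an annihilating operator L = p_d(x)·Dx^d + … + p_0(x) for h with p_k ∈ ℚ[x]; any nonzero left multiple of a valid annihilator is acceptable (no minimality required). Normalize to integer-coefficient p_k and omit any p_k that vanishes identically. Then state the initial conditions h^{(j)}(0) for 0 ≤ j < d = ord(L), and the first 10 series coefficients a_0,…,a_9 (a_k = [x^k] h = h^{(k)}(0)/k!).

L = (2 + 26·x + 36·x^2 + 12·x^3)·Dx + (-1 + 2·x + 13·x^2 + 12·x^3 + 3·x^4)·Dx^2  (order 2).
h: a_k = 0, -1, -1, -17/3, -18, -392/5, -965/3, -9871/7, -6219, -252163/9, …
ICs: h(0) = 0, h′(0) = -1.

f: a_k = -1, -1, -4, -7, -19, -40, -97, -217, -508, -1159, …
Change of var in L_f (x↦r) gives L₀.
Integrate: L := L₀·Dx.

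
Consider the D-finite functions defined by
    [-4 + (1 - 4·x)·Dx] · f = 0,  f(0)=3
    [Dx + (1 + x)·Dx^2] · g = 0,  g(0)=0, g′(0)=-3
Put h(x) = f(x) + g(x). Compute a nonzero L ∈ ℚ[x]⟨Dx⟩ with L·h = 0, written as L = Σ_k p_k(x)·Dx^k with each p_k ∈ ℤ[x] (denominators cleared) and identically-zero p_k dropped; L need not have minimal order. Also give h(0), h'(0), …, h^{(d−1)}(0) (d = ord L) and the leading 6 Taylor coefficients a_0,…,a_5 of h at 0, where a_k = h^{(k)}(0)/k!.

f: a_k = 3, 12, 48, 192, 768, 3072, …
g: a_k = 0, -3, 3/2, -1, 3/4, -3/5, …
f+g: L₀ = lclm(L_f,L_g), ord ≤ 1+2.
L = (112 + 32·x)·Dx + (94 + 208·x + 64·x^2)·Dx^2 + (-9 + 23·x + 48·x^2 + 16·x^3)·Dx^3  (order 3).
h: a_k = 3, 9, 99/2, 191, 3075/4, 15357/5, …
ICs: h(0) = 3, h′(0) = 9, h′′(0) = 99.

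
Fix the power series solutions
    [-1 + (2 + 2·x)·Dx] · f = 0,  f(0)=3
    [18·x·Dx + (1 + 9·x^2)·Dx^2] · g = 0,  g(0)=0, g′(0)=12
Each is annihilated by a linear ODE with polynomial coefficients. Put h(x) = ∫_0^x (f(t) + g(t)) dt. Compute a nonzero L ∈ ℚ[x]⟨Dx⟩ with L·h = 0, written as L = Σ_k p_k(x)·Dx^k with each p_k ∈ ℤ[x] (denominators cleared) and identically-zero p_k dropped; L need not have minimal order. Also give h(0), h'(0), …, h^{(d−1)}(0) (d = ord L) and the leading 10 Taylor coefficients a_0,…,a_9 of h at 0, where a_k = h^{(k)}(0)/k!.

f: a_k = 3, 3/2, -3/8, 3/16, -15/128, 21/256, -63/1024, 99/2048, -1287/32768, 2145/65536, …
g: a_k = 0, 12, 0, -36, 0, 972/5, 0, -8748/7, 0, 8748, …
Sum ⇒ L₀ = lclm(L_f,L_g) in ℚ(x)⟨Dx⟩.
h=∫₀ˣh₀: take L = L₀·Dx.
L = (-36 - 90·x + 972·x^2 + 486·x^3)·Dx^2 + (-75 - 144·x + 1818·x^2 + 3888·x^3 + 1701·x^4)·Dx^3 + (-2 + 70·x + 108·x^2 + 684·x^3 + 1134·x^4 + 486·x^5)·Dx^4  (order 4).
h: a_k = 0, 3, 27/4, -1/8, -573/64, -3/128, 82979/2560, -9/1024, -17915211/114688, -143/32768, …
ICs: h(0) = 0, h′(0) = 3, h′′(0) = 27/2, h′′′(0) = -3/4.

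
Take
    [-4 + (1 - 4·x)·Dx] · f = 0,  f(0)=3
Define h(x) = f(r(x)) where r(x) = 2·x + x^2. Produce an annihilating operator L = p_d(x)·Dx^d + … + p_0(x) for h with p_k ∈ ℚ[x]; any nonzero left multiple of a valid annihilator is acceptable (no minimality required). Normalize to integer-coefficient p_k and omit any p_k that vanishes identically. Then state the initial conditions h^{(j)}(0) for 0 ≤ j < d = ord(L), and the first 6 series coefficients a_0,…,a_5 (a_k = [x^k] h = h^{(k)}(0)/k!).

f: a_k = 3, 12, 48, 192, 768, 3072, …
h₀=f(r): pull back L_f along r ⇒ L₀.
L = (8 + 8·x) + (-1 + 8·x + 4·x^2)·Dx  (order 1).
h: a_k = 3, 24, 204, 1728, 14640, 124032, …
ICs: h(0) = 3.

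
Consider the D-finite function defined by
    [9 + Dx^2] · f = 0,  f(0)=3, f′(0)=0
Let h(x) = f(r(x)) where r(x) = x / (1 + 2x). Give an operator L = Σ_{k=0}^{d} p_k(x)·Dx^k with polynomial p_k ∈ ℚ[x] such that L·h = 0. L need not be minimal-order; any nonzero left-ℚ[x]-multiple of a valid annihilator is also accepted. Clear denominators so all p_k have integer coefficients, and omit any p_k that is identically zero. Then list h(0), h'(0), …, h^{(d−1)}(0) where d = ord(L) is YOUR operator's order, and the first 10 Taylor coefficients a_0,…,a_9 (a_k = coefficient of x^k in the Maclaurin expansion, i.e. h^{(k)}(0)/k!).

f: a_k = 3, 0, -27/2, 0, 81/8, 0, -243/80, 0, 2187/4480, 0, …
Substitute x→r, Dx→(1/r')Dx; clear ⇒ L₀.
L = 9 + (4 + 24·x + 48·x^2 + 32·x^3)·Dx + (1 + 8·x + 24·x^2 + 32·x^3 + 16·x^4)·Dx^2  (order 2).
h: a_k = 3, 0, -27/2, 54, -1215/8, 351, -54243/80, 20169/20, -566865/896, -830763/280, …
ICs: h(0) = 3, h′(0) = 0.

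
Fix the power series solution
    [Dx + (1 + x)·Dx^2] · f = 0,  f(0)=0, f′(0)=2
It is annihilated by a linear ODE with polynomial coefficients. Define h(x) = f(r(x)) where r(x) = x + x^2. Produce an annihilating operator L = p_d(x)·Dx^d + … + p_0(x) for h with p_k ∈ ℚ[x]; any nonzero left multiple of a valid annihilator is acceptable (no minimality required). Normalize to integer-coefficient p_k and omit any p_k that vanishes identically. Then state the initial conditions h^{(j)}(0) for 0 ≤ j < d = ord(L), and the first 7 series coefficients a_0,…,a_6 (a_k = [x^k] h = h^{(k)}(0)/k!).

f: a_k = 0, 2, -1, 2/3, -1/2, 2/5, -1/3, …
L₀ from L_f via x↦r, Dx↦r'^{-1}Dx.
L = (-1 + 2·x + 2·x^2)·Dx + (1 + 3·x + 3·x^2 + 2·x^3)·Dx^2  (order 2).
h: a_k = 0, 2, 1, -4/3, 1/2, 2/5, -2/3, …
ICs: h(0) = 0, h′(0) = 2.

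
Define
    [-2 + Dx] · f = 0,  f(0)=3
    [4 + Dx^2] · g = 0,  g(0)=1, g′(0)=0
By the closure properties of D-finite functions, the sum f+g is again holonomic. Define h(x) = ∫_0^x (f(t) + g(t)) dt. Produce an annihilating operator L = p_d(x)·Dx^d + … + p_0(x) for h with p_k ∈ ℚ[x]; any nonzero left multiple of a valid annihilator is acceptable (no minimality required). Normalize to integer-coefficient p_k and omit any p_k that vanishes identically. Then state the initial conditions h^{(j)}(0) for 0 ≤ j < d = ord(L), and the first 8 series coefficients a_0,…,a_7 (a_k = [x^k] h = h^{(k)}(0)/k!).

f: a_k = 3, 6, 6, 4, 2, 4/5, 4/15, 8/105, …
g: a_k = 1, 0, -2, 0, 2/3, 0, -4/45, 0, …
Sum ⇒ L₀ = lclm(L_f,L_g) in ℚ(x)⟨Dx⟩.
∫: right-multiply L₀ by Dx.
L = -8·Dx + 4·Dx^2 - 2·Dx^3 + Dx^4  (order 4).
h: a_k = 0, 4, 3, 4/3, 1, 8/15, 2/15, 8/315, …
ICs: h(0) = 0, h′(0) = 4, h′′(0) = 6, h′′′(0) = 8.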